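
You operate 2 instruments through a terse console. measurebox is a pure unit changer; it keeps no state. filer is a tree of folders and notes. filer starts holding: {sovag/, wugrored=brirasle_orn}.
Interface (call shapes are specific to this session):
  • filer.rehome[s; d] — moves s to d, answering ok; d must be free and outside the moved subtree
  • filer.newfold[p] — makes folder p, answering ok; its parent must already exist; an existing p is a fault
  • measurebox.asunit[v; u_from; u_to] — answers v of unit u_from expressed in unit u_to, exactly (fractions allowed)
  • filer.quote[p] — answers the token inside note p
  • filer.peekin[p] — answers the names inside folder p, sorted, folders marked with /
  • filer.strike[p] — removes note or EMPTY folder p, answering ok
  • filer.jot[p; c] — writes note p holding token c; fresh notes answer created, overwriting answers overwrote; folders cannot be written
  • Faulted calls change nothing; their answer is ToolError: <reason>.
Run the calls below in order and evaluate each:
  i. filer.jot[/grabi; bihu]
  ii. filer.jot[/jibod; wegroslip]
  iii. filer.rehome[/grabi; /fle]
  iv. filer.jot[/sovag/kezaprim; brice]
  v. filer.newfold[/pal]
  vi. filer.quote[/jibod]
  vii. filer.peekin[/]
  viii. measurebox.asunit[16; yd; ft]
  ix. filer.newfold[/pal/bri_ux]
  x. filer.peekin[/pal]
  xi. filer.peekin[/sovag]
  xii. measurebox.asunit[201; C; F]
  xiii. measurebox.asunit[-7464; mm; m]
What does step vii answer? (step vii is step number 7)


Answer: [fle, jibod, pal/, sovag/, wugrored]

Derivation:
! filer.jot(p: /grabi, c: bihu) == created
! filer.jot(p: /jibod, c: wegroslip) == created
! filer.rehome(s: /grabi, d: /fle) == ok
! filer.jot(p: /sovag/kezaprim, c: brice) == created
! filer.newfold(p: /pal) == ok
! filer.quote(p: /jibod) == wegroslip
! filer.peekin(p: /) == [fle, jibod, pal/, sovag/, wugrored]
! measurebox.asunit(v: 16, u_from: yd, u_to: ft) == 48
! filer.newfold(p: /pal/bri_ux) == ok
! filer.peekin(p: /pal) == [bri_ux/]
! filer.peekin(p: /sovag) == [kezaprim]
! measurebox.asunit(v: 201, u_from: C, u_to: F) == 1969/5
! measurebox.asunit(v: -7464, u_from: mm, u_to: m) == -933/125


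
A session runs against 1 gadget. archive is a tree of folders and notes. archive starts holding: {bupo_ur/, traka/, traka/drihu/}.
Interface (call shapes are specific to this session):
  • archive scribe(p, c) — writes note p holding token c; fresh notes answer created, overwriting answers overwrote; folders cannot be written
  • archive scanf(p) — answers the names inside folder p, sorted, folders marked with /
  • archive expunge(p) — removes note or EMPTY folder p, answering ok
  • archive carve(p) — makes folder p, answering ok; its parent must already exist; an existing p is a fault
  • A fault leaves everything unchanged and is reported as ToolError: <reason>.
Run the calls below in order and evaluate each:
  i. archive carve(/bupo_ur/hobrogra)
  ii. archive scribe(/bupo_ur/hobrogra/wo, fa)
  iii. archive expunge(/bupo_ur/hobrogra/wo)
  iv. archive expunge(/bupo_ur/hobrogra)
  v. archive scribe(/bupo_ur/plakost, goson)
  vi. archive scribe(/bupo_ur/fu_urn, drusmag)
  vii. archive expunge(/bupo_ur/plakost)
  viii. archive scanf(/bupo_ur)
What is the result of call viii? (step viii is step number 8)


> archive carve /bupo_ur/hobrogra
= ok
> archive scribe /bupo_ur/hobrogra/wo fa
= created
> archive expunge /bupo_ur/hobrogra/wo
= ok
> archive expunge /bupo_ur/hobrogra
= ok
> archive scribe /bupo_ur/plakost goson
= created
> archive scribe /bupo_ur/fu_urn drusmag
= created
> archive expunge /bupo_ur/plakost
= ok
> archive scanf /bupo_ur
= [fu_urn]

Answer: [fu_urn]


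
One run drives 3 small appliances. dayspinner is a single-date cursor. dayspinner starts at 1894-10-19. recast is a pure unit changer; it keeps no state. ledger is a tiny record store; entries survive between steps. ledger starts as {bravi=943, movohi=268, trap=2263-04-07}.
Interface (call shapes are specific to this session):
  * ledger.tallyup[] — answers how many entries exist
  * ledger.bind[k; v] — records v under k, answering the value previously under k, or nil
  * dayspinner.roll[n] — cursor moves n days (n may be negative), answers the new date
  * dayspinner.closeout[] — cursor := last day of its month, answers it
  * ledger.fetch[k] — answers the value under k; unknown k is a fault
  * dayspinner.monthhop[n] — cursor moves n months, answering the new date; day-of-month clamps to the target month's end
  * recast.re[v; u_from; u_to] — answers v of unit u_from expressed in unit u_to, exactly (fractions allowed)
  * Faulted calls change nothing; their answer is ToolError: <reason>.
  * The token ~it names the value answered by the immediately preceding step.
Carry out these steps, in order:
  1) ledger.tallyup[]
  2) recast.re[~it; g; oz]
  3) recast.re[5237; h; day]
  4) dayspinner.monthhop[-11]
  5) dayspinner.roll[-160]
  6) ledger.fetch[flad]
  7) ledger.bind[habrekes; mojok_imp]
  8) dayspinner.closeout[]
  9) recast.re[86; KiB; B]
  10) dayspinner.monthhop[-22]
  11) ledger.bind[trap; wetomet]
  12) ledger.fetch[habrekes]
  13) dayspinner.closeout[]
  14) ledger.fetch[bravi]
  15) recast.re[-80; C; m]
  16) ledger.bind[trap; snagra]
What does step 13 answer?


-- 1. ledger.tallyup() == 3
-- 2. recast.re(v→~it, u_from→g, u_to→oz) == 4800000/45359237
-- 3. recast.re(v→5237, u_from→h, u_to→day) == 5237/24
-- 4. dayspinner.monthhop(n→-11) == 1893-11-19
-- 5. dayspinner.roll(n→-160) == 1893-06-12
-- 6. ledger.fetch(k→flad) == ToolError: no such key flad
-- 7. ledger.bind(k→habrekes, v→mojok_imp) == nil
-- 8. dayspinner.closeout() == 1893-06-30
-- 9. recast.re(v→86, u_from→KiB, u_to→B) == 88064
-- 10. dayspinner.monthhop(n→-22) == 1891-08-30
-- 11. ledger.bind(k→trap, v→wetomet) == 2263-04-07
-- 12. ledger.fetch(k→habrekes) == mojok_imp
-- 13. dayspinner.closeout() == 1891-08-31
-- 14. ledger.fetch(k→bravi) == 943
-- 15. recast.re(v→-80, u_from→C, u_to→m) == ToolError: incompatible units
-- 16. ledger.bind(k→trap, v→snagra) == wetomet

Answer: 1891-08-31


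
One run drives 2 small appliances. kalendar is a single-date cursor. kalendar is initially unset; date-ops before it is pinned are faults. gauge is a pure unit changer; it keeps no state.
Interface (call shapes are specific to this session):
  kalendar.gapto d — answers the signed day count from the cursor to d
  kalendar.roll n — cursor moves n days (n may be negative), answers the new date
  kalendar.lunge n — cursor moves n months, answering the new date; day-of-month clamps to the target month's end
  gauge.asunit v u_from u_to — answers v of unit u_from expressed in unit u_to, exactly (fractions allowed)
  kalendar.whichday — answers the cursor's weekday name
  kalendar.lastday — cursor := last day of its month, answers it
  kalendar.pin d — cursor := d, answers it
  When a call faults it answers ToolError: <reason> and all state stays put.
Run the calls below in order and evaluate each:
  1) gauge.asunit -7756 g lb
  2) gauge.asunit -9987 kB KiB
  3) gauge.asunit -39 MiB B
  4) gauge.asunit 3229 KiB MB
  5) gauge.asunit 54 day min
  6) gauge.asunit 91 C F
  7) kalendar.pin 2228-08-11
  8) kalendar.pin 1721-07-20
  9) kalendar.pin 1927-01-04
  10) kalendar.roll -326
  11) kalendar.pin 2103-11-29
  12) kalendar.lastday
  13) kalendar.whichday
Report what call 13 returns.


Answer: Friday

Derivation:
>> gauge.asunit(v→-7756, u_from→g, u_to→lb)
<< -110800000/6479891
>> gauge.asunit(v→-9987, u_from→kB, u_to→KiB)
<< -1248375/128
>> gauge.asunit(v→-39, u_from→MiB, u_to→B)
<< -40894464
>> gauge.asunit(v→3229, u_from→KiB, u_to→MB)
<< 51664/15625
>> gauge.asunit(v→54, u_from→day, u_to→min)
<< 77760
>> gauge.asunit(v→91, u_from→C, u_to→F)
<< 979/5
>> kalendar.pin(d→2228-08-11)
<< 2228-08-11
>> kalendar.pin(d→1721-07-20)
<< 1721-07-20
>> kalendar.pin(d→1927-01-04)
<< 1927-01-04
>> kalendar.roll(n→-326)
<< 1926-02-12
>> kalendar.pin(d→2103-11-29)
<< 2103-11-29
>> kalendar.lastday()
<< 2103-11-30
>> kalendar.whichday()
<< Friday


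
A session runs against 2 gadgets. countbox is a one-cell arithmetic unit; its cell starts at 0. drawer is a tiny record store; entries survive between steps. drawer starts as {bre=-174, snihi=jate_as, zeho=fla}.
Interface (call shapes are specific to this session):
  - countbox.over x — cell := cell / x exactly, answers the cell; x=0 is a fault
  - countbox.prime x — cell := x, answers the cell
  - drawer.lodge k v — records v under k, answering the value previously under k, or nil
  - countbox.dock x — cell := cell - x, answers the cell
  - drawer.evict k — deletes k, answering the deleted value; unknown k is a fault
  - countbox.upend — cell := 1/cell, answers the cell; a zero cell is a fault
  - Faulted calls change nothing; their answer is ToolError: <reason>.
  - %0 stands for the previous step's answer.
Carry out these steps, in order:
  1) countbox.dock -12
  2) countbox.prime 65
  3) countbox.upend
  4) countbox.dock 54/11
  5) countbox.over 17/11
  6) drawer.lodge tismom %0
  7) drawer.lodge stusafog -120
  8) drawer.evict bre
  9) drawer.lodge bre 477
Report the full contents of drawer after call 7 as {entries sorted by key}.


Answer: {bre=-174, snihi=jate_as, stusafog=-120, tismom=-3499/1105, zeho=fla}

Derivation:
Calling countbox.dock(x=-12), → 12.
Now I run countbox.prime(x=65), yielding 65.
Next I call countbox.upend(), — result: 1/65.
Invoking countbox.dock(x=54/11), which returns -3499/715.
I invoke countbox.over(x=17/11), → -3499/1105.
I use drawer.lodge(k=tismom, v=%0), → nil.
I use drawer.lodge(k=stusafog, v=-120), yielding nil.
I invoke drawer.evict(k=bre), and see -174.
Then drawer.lodge(k=bre, v=477), and observe nil.


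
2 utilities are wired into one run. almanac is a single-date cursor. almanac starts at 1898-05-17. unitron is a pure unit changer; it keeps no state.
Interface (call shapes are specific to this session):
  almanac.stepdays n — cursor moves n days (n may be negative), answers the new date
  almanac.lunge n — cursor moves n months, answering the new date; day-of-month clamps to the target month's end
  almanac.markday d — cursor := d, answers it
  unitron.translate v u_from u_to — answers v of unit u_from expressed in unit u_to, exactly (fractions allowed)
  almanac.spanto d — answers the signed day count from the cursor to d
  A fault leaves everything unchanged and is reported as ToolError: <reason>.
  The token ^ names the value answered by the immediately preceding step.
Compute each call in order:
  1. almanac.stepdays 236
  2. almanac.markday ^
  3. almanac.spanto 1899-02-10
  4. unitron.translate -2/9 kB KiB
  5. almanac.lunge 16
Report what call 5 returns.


Using stepdays passing n=236, giving 1899-01-08.
I invoke markday passing d=^, → 1899-01-08.
I invoke spanto passing d=1899-02-10, and observe 33.
Next I call translate passing v=-2/9, u_from=kB, u_to=KiB, and see -125/576.
Now I run lunge passing n=16, yielding 1900-05-08.

Answer: 1900-05-08


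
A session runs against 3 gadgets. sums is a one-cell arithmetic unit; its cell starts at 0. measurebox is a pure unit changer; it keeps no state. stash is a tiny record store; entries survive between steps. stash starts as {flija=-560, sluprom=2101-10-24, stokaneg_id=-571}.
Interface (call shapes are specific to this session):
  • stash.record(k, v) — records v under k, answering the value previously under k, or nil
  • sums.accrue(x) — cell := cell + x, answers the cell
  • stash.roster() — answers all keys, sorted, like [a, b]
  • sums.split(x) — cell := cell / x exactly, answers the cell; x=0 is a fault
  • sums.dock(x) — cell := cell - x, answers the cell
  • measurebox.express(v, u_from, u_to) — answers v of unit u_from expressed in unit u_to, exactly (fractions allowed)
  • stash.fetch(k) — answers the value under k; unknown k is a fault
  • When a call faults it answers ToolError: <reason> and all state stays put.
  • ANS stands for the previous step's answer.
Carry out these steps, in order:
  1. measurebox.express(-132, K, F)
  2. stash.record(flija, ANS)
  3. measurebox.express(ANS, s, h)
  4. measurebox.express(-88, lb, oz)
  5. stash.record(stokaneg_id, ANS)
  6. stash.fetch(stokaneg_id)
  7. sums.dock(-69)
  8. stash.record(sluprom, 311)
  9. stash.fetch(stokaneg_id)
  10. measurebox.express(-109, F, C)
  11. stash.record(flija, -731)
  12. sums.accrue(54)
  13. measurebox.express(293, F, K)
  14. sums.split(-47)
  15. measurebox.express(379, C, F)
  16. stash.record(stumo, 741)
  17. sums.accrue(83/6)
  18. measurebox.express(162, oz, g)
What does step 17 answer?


Answer: 3163/282

Derivation:
% measurebox.express v='-132' u_from='K' u_to='F'
= -69727/100
% stash.record k='flija' v='ANS'
= -560
% measurebox.express v='ANS' u_from='s' u_to='h'
= -7/45
% measurebox.express v='-88' u_from='lb' u_to='oz'
= -1408
% stash.record k='stokaneg_id' v='ANS'
= -571
% stash.fetch k='stokaneg_id'
= -1408
% sums.dock x='-69'
= 69
% stash.record k='sluprom' v='311'
= 2101-10-24
% stash.fetch k='stokaneg_id'
= -1408
% measurebox.express v='-109' u_from='F' u_to='C'
= -235/3
% stash.record k='flija' v='-731'
= -69727/100
% sums.accrue x='54'
= 123
% measurebox.express v='293' u_from='F' u_to='K'
= 8363/20
% sums.split x='-47'
= -123/47
% measurebox.express v='379' u_from='C' u_to='F'
= 3571/5
% stash.record k='stumo' v='741'
= nil
% sums.accrue x='83/6'
= 3163/282
% measurebox.express v='162' u_from='oz' u_to='g'
= 3674098197/800000


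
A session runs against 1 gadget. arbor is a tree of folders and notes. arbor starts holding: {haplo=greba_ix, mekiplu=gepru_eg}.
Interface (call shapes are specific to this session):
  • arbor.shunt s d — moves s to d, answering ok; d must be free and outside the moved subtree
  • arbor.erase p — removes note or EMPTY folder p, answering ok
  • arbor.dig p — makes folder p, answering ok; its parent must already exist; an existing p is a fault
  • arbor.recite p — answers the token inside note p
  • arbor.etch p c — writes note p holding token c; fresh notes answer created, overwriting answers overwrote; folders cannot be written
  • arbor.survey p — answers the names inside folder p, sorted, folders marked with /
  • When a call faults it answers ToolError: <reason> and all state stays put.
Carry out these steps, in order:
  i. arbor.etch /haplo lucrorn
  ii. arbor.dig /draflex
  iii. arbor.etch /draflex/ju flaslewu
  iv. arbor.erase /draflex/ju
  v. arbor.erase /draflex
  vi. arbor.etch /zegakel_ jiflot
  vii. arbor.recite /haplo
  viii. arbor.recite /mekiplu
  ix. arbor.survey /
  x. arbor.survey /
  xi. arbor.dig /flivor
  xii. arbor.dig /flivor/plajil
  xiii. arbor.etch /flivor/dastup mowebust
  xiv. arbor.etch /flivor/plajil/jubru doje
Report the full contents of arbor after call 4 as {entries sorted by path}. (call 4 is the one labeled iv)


Answer: {draflex/, haplo=lucrorn, mekiplu=gepru_eg}

Derivation:
Act: etch[p=/haplo; c=lucrorn]
Obs: overwrote
Act: dig[p=/draflex]
Obs: ok
Act: etch[p=/draflex/ju; c=flaslewu]
Obs: created
Act: erase[p=/draflex/ju]
Obs: ok
Act: erase[p=/draflex]
Obs: ok
Act: etch[p=/zegakel_; c=jiflot]
Obs: created
Act: recite[p=/haplo]
Obs: lucrorn
Act: recite[p=/mekiplu]
Obs: gepru_eg
Act: survey[p=/]
Obs: [haplo, mekiplu, zegakel_]
Act: survey[p=/]
Obs: [haplo, mekiplu, zegakel_]
Act: dig[p=/flivor]
Obs: ok
Act: dig[p=/flivor/plajil]
Obs: ok
Act: etch[p=/flivor/dastup; c=mowebust]
Obs: created
Act: etch[p=/flivor/plajil/jubru; c=doje]
Obs: created


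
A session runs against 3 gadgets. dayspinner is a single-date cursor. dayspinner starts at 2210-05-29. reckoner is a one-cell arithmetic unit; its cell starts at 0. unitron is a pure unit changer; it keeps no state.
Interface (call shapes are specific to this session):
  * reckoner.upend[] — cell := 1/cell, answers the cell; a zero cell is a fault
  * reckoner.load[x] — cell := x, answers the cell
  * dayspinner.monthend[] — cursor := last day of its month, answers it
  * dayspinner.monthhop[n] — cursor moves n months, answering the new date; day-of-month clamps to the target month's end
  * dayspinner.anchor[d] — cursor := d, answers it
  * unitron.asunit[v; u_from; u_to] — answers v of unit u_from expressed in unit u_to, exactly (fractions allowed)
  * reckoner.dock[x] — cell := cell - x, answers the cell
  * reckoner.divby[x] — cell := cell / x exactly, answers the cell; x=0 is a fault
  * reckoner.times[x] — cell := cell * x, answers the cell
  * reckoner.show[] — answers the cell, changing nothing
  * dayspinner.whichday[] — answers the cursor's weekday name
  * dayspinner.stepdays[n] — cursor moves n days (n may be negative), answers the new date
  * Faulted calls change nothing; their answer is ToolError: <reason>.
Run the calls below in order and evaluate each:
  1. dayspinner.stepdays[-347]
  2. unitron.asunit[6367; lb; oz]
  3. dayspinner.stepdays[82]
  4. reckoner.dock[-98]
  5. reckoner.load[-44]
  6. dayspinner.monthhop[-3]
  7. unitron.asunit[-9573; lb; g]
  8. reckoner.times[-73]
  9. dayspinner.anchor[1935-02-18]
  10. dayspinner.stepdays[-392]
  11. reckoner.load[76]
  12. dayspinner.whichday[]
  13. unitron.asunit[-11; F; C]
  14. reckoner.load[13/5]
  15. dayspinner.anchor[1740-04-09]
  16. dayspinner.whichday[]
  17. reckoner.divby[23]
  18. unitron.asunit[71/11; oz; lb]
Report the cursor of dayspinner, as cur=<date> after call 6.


Answer: cur=2209-06-06

Derivation:
-- stepdays(n='-347') => 2209-06-16
-- asunit(v='6367', u_from='lb', u_to='oz') => 101872
-- stepdays(n='82') => 2209-09-06
-- dock(x='-98') => 98
-- load(x='-44') => -44
-- monthhop(n='-3') => 2209-06-06
-- asunit(v='-9573', u_from='lb', u_to='g') => -434223975801/100000
-- times(x='-73') => 3212
-- anchor(d='1935-02-18') => 1935-02-18
-- stepdays(n='-392') => 1934-01-22
-- load(x='76') => 76
-- whichday() => Monday
-- asunit(v='-11', u_from='F', u_to='C') => -215/9
-- load(x='13/5') => 13/5
-- anchor(d='1740-04-09') => 1740-04-09
-- whichday() => Saturday
-- divby(x='23') => 13/115
-- asunit(v='71/11', u_from='oz', u_to='lb') => 71/176


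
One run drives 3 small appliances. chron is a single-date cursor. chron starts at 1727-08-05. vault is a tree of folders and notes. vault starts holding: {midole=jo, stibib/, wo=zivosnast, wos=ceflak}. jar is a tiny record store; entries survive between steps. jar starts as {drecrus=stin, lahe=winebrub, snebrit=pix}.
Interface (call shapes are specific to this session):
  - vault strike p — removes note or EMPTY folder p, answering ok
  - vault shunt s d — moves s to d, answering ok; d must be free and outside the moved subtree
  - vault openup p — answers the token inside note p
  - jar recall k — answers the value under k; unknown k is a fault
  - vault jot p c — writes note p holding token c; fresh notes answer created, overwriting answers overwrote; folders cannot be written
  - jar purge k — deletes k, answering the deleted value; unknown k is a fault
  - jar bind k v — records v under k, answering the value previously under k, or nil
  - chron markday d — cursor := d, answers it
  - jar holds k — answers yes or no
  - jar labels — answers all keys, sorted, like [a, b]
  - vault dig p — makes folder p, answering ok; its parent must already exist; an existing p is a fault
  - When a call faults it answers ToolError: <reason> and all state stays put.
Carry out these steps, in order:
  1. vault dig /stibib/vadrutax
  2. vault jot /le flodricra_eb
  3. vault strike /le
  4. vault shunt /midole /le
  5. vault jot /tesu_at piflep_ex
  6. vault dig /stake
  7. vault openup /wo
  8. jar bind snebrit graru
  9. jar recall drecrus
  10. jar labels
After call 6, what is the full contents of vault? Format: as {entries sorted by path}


Answer: {le=jo, stake/, stibib/, stibib/vadrutax/, tesu_at=piflep_ex, wo=zivosnast, wos=ceflak}

Derivation:
I use vault dig passing p=/stibib/vadrutax: ok.
Using vault jot passing p=/le, c=flodricra_eb, → created.
I use vault strike passing p=/le, and get ok.
Calling vault shunt passing s=/midole, d=/le, and see ok.
I run vault jot passing p=/tesu_at, c=piflep_ex, yielding created.
Invoking vault dig passing p=/stake, and see ok.
I run vault openup passing p=/wo, — result: zivosnast.
I invoke jar bind passing k=snebrit, v=graru, — result: pix.
I call jar recall passing k=drecrus, and observe stin.
I try jar labels, and see [drecrus, lahe, snebrit].


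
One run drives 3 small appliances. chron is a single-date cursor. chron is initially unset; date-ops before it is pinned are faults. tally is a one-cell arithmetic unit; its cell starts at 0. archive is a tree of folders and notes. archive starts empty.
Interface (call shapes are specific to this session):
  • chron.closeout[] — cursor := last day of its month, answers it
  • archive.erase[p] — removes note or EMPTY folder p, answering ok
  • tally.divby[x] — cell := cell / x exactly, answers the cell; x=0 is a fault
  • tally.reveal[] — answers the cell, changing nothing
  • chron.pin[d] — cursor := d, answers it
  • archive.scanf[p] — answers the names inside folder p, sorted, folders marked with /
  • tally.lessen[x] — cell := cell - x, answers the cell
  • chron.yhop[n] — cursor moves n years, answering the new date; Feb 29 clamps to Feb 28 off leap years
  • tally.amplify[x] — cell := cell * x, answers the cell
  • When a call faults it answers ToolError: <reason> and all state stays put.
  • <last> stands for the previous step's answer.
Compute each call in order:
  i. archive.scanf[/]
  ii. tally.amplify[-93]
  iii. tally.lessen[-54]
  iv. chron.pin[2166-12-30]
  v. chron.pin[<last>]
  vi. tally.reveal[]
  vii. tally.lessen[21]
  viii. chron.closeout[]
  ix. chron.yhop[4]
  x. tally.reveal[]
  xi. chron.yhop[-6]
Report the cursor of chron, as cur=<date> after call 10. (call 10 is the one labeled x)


Answer: cur=2170-12-31

Derivation:
Do: archive.scanf[p=/]
See: []
Do: tally.amplify[x=-93]
See: 0
Do: tally.lessen[x=-54]
See: 54
Do: chron.pin[d=2166-12-30]
See: 2166-12-30
Do: chron.pin[d=<last>]
See: 2166-12-30
Do: tally.reveal[]
See: 54
Do: tally.lessen[x=21]
See: 33
Do: chron.closeout[]
See: 2166-12-31
Do: chron.yhop[n=4]
See: 2170-12-31
Do: tally.reveal[]
See: 33
Do: chron.yhop[n=-6]
See: 2164-12-31


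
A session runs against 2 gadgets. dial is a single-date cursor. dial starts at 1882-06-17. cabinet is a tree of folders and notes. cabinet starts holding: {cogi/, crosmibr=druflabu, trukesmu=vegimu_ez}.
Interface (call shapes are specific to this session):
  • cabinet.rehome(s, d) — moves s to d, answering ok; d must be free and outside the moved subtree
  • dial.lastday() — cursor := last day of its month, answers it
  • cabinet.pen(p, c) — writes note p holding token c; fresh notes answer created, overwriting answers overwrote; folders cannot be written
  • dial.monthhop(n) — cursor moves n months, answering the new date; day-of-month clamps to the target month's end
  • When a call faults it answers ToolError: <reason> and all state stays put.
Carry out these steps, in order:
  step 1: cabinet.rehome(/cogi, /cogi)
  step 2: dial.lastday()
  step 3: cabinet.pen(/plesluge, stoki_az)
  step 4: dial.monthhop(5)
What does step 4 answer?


Answer: 1882-11-30

Derivation:
-> rehome(/cogi, /cogi)
<- ToolError: exists
-> lastday()
<- 1882-06-30
-> pen(/plesluge, stoki_az)
<- created
-> monthhop(5)
<- 1882-11-30


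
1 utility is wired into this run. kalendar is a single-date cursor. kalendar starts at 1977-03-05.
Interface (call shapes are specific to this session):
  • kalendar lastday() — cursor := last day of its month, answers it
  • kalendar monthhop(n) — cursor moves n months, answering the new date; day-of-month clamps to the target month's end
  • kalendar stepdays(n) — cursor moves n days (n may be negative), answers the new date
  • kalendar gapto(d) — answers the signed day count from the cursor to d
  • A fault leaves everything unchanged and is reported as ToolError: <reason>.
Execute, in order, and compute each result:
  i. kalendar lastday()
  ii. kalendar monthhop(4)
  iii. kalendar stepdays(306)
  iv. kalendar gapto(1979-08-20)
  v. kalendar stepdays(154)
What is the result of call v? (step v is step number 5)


Answer: 1978-11-03

Derivation:
I try kalendar lastday(), yielding 1977-03-31.
Using kalendar monthhop using n='4', and see 1977-07-31.
I call kalendar stepdays using n='306', giving 1978-06-02.
I call kalendar gapto using d='1979-08-20', and see 444.
Calling kalendar stepdays using n='154', — result: 1978-11-03.


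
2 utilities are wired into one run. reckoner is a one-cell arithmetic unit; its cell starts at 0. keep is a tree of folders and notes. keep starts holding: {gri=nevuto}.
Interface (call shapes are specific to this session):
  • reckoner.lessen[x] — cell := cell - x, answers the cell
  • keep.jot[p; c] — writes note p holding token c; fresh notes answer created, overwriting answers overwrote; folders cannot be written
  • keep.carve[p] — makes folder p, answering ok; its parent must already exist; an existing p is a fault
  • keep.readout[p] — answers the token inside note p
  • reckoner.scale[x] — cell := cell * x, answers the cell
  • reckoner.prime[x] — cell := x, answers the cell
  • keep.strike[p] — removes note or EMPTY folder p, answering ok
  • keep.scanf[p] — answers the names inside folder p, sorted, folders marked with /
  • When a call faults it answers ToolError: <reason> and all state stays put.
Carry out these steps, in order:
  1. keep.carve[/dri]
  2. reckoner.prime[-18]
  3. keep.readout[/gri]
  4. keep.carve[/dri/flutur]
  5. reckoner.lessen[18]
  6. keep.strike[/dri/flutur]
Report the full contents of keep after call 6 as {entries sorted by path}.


% carve /dri
[out] ok
% prime -18
[out] -18
% readout /gri
[out] nevuto
% carve /dri/flutur
[out] ok
% lessen 18
[out] -36
% strike /dri/flutur
[out] ok

Answer: {dri/, gri=nevuto}


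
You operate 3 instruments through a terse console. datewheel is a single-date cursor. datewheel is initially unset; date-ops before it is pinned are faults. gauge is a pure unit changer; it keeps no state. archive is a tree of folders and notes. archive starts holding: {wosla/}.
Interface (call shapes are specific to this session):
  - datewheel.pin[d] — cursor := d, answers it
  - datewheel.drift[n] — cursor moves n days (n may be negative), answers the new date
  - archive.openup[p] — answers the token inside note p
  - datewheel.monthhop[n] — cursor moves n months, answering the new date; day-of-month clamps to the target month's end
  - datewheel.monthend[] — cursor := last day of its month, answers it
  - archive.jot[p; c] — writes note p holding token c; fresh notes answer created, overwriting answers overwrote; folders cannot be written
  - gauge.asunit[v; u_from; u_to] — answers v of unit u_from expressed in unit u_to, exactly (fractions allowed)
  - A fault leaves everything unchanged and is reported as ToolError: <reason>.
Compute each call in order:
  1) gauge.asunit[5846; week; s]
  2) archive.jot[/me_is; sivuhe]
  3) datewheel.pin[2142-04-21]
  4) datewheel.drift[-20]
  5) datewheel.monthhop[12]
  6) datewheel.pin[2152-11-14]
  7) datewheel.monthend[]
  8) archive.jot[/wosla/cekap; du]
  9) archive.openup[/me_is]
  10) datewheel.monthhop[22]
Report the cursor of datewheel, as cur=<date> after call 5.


Answer: cur=2143-04-01

Derivation:
Step: gauge.asunit[v→5846; u_from→week; u_to→s]
Result: 3535660800
Step: archive.jot[p→/me_is; c→sivuhe]
Result: created
Step: datewheel.pin[d→2142-04-21]
Result: 2142-04-21
Step: datewheel.drift[n→-20]
Result: 2142-04-01
Step: datewheel.monthhop[n→12]
Result: 2143-04-01
Step: datewheel.pin[d→2152-11-14]
Result: 2152-11-14
Step: datewheel.monthend[]
Result: 2152-11-30
Step: archive.jot[p→/wosla/cekap; c→du]
Result: created
Step: archive.openup[p→/me_is]
Result: sivuhe
Step: datewheel.monthhop[n→22]
Result: 2154-09-30


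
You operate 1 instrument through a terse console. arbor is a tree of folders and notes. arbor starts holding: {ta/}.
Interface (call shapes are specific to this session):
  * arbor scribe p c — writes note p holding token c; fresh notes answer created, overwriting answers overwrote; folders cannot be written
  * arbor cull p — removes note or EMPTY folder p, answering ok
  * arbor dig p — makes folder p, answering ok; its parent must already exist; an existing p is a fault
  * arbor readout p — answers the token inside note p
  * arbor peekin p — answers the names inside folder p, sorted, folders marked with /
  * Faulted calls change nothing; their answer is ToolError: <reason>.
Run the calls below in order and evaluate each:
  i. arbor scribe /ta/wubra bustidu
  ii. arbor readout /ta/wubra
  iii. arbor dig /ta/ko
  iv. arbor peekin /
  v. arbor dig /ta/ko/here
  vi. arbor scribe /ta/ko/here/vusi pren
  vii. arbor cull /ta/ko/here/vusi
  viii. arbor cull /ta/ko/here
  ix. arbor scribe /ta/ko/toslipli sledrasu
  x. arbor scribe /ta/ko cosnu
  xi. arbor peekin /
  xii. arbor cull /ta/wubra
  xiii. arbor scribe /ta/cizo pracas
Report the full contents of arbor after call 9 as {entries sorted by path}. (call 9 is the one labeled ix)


Answer: {ta/, ta/ko/, ta/ko/toslipli=sledrasu, ta/wubra=bustidu}

Derivation:
>> arbor scribe(p→/ta/wubra, c→bustidu)
<< created
>> arbor readout(p→/ta/wubra)
<< bustidu
>> arbor dig(p→/ta/ko)
<< ok
>> arbor peekin(p→/)
<< [ta/]
>> arbor dig(p→/ta/ko/here)
<< ok
>> arbor scribe(p→/ta/ko/here/vusi, c→pren)
<< created
>> arbor cull(p→/ta/ko/here/vusi)
<< ok
>> arbor cull(p→/ta/ko/here)
<< ok
>> arbor scribe(p→/ta/ko/toslipli, c→sledrasu)
<< created
>> arbor scribe(p→/ta/ko, c→cosnu)
<< ToolError: is a directory
>> arbor peekin(p→/)
<< [ta/]
>> arbor cull(p→/ta/wubra)
<< ok
>> arbor scribe(p→/ta/cizo, c→pracas)
<< created


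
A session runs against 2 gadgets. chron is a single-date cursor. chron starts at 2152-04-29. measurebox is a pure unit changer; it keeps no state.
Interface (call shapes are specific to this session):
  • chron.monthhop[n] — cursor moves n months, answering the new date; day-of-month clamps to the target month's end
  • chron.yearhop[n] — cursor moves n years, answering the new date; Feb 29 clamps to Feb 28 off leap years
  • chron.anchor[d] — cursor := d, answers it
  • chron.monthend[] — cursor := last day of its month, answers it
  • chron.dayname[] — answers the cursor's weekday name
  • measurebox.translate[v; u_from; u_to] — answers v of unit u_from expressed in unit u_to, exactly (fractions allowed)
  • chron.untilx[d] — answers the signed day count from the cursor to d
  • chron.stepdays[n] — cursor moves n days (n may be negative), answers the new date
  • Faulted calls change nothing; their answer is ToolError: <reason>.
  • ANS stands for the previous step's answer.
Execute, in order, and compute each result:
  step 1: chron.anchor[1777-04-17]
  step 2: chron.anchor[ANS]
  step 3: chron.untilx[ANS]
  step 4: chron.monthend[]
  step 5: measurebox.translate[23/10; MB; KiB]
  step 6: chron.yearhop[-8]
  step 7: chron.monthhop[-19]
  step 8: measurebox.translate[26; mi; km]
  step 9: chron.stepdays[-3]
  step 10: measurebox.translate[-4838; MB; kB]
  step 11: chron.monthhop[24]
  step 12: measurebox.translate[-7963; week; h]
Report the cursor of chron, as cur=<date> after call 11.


> chron.anchor 1777-04-17
[out] 1777-04-17
> chron.anchor ANS
[out] 1777-04-17
> chron.untilx ANS
[out] 0
> chron.monthend
[out] 1777-04-30
> measurebox.translate 23/10 MB KiB
[out] 71875/32
> chron.yearhop -8
[out] 1769-04-30
> chron.monthhop -19
[out] 1767-09-30
> measurebox.translate 26 mi km
[out] 653796/15625
> chron.stepdays -3
[out] 1767-09-27
> measurebox.translate -4838 MB kB
[out] -4838000
> chron.monthhop 24
[out] 1769-09-27
> measurebox.translate -7963 week h
[out] -1337784

Answer: cur=1769-09-27


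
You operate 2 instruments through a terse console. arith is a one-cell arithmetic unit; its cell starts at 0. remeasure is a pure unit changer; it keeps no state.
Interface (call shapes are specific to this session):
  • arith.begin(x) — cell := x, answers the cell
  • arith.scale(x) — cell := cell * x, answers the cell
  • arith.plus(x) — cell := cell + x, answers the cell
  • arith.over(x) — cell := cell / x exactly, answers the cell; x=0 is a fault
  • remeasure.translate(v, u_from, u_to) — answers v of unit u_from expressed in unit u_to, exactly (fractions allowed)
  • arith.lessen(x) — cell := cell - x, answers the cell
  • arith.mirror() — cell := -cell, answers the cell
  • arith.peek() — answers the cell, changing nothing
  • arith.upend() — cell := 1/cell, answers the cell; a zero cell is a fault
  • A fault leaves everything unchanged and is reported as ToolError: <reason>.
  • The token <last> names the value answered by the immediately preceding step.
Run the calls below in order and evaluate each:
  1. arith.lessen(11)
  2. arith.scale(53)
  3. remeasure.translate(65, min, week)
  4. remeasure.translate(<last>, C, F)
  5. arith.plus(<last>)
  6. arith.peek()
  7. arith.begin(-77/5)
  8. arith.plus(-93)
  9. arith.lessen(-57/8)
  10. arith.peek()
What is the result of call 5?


Answer: -617107/1120

Derivation:
Do: arith.lessen[x→11]
See: -11
Do: arith.scale[x→53]
See: -583
Do: remeasure.translate[v→65; u_from→min; u_to→week]
See: 13/2016
Do: remeasure.translate[v→<last>; u_from→C; u_to→F]
See: 35853/1120
Do: arith.plus[x→<last>]
See: -617107/1120
Do: arith.peek[]
See: -617107/1120
Do: arith.begin[x→-77/5]
See: -77/5
Do: arith.plus[x→-93]
See: -542/5
Do: arith.lessen[x→-57/8]
See: -4051/40
Do: arith.peek[]
See: -4051/40


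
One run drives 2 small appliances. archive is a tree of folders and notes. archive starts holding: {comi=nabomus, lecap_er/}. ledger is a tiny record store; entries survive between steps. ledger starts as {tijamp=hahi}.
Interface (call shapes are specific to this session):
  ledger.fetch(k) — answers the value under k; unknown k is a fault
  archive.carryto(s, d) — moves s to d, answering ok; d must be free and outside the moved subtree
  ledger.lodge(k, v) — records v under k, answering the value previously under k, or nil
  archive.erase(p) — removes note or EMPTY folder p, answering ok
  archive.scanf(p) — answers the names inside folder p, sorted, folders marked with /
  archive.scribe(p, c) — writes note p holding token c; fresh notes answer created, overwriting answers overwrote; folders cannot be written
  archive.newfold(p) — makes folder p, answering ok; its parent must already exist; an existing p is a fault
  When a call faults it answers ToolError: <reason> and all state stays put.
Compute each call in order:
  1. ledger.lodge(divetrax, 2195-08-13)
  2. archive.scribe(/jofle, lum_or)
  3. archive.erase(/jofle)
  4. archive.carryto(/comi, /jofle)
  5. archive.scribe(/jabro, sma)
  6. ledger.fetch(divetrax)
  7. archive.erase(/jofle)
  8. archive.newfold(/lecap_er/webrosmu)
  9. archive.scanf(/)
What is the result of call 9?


Answer: [jabro, lecap_er/]

Derivation:
Now I run ledger.lodge(k='divetrax', v='2195-08-13'), giving nil.
Then archive.scribe(p='/jofle', c='lum_or'), and see created.
I use archive.erase(p='/jofle'), which returns ok.
I run archive.carryto(s='/comi', d='/jofle'), yielding ok.
I try archive.scribe(p='/jabro', c='sma'), and observe created.
I invoke ledger.fetch(k='divetrax'), yielding 2195-08-13.
Then archive.erase(p='/jofle'), which returns ok.
Then archive.newfold(p='/lecap_er/webrosmu'), and get ok.
Calling archive.scanf(p='/'), and get [jabro, lecap_er/].


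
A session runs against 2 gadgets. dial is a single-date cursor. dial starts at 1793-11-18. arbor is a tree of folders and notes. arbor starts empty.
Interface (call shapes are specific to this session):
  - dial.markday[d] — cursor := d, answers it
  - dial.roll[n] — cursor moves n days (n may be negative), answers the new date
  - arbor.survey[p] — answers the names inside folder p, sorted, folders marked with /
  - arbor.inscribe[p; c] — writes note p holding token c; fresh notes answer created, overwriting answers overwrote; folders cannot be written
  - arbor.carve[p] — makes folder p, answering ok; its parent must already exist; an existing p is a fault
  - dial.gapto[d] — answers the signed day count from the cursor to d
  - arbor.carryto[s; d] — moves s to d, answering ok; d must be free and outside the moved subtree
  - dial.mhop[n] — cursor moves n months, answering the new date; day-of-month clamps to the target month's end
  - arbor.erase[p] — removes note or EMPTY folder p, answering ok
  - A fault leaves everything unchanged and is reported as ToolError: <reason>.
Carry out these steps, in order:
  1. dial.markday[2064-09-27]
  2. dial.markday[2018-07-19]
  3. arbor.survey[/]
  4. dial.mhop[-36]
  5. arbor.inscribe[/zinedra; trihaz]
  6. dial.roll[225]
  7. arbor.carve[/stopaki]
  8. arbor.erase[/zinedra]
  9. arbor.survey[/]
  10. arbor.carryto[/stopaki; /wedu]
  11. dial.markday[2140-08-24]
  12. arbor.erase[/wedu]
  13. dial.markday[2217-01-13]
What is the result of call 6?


;; markday(2064-09-27) -> 2064-09-27
;; markday(2018-07-19) -> 2018-07-19
;; survey(/) -> []
;; mhop(-36) -> 2015-07-19
;; inscribe(/zinedra, trihaz) -> created
;; roll(225) -> 2016-02-29
;; carve(/stopaki) -> ok
;; erase(/zinedra) -> ok
;; survey(/) -> [stopaki/]
;; carryto(/stopaki, /wedu) -> ok
;; markday(2140-08-24) -> 2140-08-24
;; erase(/wedu) -> ok
;; markday(2217-01-13) -> 2217-01-13

Answer: 2016-02-29


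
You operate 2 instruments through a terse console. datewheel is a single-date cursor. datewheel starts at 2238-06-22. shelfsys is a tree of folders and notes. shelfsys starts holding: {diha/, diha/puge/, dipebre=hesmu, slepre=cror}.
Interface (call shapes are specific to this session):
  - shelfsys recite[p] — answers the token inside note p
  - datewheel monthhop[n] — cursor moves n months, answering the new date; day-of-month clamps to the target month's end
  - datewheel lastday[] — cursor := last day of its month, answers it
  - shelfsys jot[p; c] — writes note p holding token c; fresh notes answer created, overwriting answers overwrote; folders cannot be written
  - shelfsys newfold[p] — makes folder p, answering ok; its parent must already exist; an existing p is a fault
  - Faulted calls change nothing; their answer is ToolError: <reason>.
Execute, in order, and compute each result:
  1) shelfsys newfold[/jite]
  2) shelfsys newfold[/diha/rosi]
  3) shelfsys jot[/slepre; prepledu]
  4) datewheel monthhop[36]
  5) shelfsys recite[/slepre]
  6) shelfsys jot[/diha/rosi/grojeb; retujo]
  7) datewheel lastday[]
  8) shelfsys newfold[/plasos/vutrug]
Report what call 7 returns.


Answer: 2241-06-30

Derivation:
·→ shelfsys newfold(p→/jite)
·← ok
·→ shelfsys newfold(p→/diha/rosi)
·← ok
·→ shelfsys jot(p→/slepre, c→prepledu)
·← overwrote
·→ datewheel monthhop(n→36)
·← 2241-06-22
·→ shelfsys recite(p→/slepre)
·← prepledu
·→ shelfsys jot(p→/diha/rosi/grojeb, c→retujo)
·← created
·→ datewheel lastday()
·← 2241-06-30
·→ shelfsys newfold(p→/plasos/vutrug)
·← ToolError: no parent


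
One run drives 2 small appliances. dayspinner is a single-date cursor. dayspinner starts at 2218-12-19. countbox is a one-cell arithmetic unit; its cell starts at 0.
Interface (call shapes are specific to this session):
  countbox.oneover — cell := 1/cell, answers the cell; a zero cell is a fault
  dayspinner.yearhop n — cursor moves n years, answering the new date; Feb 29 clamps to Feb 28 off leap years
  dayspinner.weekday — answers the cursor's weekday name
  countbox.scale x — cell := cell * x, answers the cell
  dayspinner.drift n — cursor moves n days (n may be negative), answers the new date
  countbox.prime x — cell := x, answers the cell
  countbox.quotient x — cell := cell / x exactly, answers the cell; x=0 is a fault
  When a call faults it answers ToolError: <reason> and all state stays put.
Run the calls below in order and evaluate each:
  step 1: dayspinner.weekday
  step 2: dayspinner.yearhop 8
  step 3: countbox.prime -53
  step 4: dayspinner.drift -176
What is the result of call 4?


>> dayspinner.weekday()
<< Saturday
>> dayspinner.yearhop(8)
<< 2226-12-19
>> countbox.prime(-53)
<< -53
>> dayspinner.drift(-176)
<< 2226-06-26

Answer: 2226-06-26
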